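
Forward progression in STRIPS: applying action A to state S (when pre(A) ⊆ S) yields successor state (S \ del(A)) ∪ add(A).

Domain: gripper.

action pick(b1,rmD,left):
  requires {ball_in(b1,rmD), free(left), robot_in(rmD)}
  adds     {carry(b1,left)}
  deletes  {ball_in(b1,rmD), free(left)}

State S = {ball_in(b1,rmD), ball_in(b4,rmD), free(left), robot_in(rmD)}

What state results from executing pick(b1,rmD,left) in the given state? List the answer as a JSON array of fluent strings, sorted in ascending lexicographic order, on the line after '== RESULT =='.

Compute (S \ del) ∪ add:
  pre ⊆ S: {ball_in(b1,rmD), free(left), robot_in(rmD)} ⊆ S  — applicable
  S \ del = {ball_in(b4,rmD), robot_in(rmD)}
  ∪ add   = {ball_in(b4,rmD), carry(b1,left), robot_in(rmD)}

== RESULT ==
["ball_in(b4,rmD)", "carry(b1,left)", "robot_in(rmD)"]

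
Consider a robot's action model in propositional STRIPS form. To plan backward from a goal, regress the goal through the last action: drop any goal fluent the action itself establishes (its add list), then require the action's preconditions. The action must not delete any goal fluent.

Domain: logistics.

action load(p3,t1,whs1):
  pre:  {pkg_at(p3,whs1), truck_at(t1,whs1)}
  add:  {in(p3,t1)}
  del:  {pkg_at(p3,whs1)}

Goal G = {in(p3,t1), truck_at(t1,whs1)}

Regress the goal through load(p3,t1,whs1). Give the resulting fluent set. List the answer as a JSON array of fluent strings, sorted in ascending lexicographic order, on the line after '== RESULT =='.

Regress:
  G ∩ del = {}  (empty — regression defined)
  G \ add = {in(p3,t1), truck_at(t1,whs1)} \ {in(p3,t1)} = {truck_at(t1,whs1)}
  ∪ pre   = {truck_at(t1,whs1)} ∪ {pkg_at(p3,whs1), truck_at(t1,whs1)}
          = {pkg_at(p3,whs1), truck_at(t1,whs1)}

== RESULT ==
["pkg_at(p3,whs1)", "truck_at(t1,whs1)"]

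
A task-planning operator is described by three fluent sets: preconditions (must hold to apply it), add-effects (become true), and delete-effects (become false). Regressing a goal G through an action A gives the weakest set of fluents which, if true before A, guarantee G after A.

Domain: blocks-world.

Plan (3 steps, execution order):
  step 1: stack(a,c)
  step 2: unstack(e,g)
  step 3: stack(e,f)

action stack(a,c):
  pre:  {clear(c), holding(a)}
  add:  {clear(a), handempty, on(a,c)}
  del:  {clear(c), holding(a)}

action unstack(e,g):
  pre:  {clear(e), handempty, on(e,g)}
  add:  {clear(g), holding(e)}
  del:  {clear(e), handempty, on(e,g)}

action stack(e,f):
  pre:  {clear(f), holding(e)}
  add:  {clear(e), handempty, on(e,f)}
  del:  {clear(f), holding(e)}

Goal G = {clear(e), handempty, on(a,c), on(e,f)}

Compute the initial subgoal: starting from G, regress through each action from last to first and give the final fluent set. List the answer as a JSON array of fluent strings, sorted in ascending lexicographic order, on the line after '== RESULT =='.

Regress step by step:
  through step 3 (stack(e,f)): drop {clear(e), handempty, on(e,f)}, keep {on(a,c)}, require {clear(f), holding(e)}
    → {clear(f), holding(e), on(a,c)}
  through step 2 (unstack(e,g)): drop {holding(e)}, keep {clear(f), on(a,c)}, require {clear(e), handempty, on(e,g)}
    → {clear(e), clear(f), handempty, on(a,c), on(e,g)}
  through step 1 (stack(a,c)): drop {handempty, on(a,c)}, keep {clear(e), clear(f), on(e,g)}, require {clear(c), holding(a)}
    → {clear(c), clear(e), clear(f), holding(a), on(e,g)}

== RESULT ==
["clear(c)", "clear(e)", "clear(f)", "holding(a)", "on(e,g)"]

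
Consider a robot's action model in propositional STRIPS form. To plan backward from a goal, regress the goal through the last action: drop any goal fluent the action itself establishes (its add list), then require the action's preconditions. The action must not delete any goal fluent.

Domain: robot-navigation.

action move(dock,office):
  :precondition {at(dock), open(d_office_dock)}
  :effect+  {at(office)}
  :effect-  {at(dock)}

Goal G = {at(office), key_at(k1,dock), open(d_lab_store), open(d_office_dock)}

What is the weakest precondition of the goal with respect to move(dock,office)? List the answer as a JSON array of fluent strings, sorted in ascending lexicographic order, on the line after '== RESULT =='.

Regress:
  G ∩ del = {}  (empty — regression defined)
  G \ add = {at(office), key_at(k1,dock), open(d_lab_store), open(d_office_dock)} \ {at(office)} = {key_at(k1,dock), open(d_lab_store), open(d_office_dock)}
  ∪ pre   = {key_at(k1,dock), open(d_lab_store), open(d_office_dock)} ∪ {at(dock), open(d_office_dock)}
          = {at(dock), key_at(k1,dock), open(d_lab_store), open(d_office_dock)}

== RESULT ==
["at(dock)", "key_at(k1,dock)", "open(d_lab_store)", "open(d_office_dock)"]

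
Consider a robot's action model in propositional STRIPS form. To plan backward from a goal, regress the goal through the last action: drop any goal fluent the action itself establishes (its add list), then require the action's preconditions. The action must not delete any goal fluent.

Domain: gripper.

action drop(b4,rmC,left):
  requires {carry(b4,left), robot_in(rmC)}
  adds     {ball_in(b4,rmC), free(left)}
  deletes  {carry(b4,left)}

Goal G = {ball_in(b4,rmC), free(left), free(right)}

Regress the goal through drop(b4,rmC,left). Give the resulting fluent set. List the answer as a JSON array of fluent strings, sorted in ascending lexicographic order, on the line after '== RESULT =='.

Regress:
  G ∩ del = {}  (empty — regression defined)
  G \ add = {ball_in(b4,rmC), free(left), free(right)} \ {ball_in(b4,rmC), free(left)} = {free(right)}
  ∪ pre   = {free(right)} ∪ {carry(b4,left), robot_in(rmC)}
          = {carry(b4,left), free(right), robot_in(rmC)}

== RESULT ==
["carry(b4,left)", "free(right)", "robot_in(rmC)"]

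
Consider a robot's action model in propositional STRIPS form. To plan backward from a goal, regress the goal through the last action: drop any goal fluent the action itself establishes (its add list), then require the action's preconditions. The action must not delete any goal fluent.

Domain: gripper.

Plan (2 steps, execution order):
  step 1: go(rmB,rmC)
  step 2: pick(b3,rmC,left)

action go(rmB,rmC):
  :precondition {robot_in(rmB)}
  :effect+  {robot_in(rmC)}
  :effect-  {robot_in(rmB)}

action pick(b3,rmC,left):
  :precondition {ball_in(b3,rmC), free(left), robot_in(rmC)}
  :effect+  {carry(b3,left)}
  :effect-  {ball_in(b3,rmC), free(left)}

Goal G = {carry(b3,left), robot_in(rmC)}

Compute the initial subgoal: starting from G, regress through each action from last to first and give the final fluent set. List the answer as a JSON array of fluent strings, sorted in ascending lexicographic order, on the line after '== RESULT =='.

Regress step by step:
  through step 2 (pick(b3,rmC,left)): drop {carry(b3,left)}, keep {robot_in(rmC)}, require {ball_in(b3,rmC), free(left), robot_in(rmC)}
    → {ball_in(b3,rmC), free(left), robot_in(rmC)}
  through step 1 (go(rmB,rmC)): drop {robot_in(rmC)}, keep {ball_in(b3,rmC), free(left)}, require {robot_in(rmB)}
    → {ball_in(b3,rmC), free(left), robot_in(rmB)}

== RESULT ==
["ball_in(b3,rmC)", "free(left)", "robot_in(rmB)"]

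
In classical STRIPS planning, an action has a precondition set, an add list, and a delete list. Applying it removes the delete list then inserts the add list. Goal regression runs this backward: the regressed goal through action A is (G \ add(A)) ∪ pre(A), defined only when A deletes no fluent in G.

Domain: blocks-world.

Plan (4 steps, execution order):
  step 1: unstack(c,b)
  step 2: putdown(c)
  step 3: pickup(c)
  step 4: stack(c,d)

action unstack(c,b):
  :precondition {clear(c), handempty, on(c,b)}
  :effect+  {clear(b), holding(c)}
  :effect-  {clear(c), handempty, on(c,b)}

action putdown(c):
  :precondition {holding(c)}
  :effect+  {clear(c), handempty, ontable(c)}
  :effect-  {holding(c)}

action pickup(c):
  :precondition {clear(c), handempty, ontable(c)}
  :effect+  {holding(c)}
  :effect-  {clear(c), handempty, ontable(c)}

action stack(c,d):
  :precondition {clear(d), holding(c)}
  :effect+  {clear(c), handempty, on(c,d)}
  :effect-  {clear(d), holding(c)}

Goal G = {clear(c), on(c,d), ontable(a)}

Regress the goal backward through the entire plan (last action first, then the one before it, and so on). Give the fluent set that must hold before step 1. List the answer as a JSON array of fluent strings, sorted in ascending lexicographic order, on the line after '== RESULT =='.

Work backward from the goal:
  through step 4 (stack(c,d)): drop {clear(c), on(c,d)}, keep {ontable(a)}, require {clear(d), holding(c)}
    → {clear(d), holding(c), ontable(a)}
  through step 3 (pickup(c)): drop {holding(c)}, keep {clear(d), ontable(a)}, require {clear(c), handempty, ontable(c)}
    → {clear(c), clear(d), handempty, ontable(a), ontable(c)}
  through step 2 (putdown(c)): drop {clear(c), handempty, ontable(c)}, keep {clear(d), ontable(a)}, require {holding(c)}
    → {clear(d), holding(c), ontable(a)}
  through step 1 (unstack(c,b)): drop {holding(c)}, keep {clear(d), ontable(a)}, require {clear(c), handempty, on(c,b)}
    → {clear(c), clear(d), handempty, on(c,b), ontable(a)}

== RESULT ==
["clear(c)", "clear(d)", "handempty", "on(c,b)", "ontable(a)"]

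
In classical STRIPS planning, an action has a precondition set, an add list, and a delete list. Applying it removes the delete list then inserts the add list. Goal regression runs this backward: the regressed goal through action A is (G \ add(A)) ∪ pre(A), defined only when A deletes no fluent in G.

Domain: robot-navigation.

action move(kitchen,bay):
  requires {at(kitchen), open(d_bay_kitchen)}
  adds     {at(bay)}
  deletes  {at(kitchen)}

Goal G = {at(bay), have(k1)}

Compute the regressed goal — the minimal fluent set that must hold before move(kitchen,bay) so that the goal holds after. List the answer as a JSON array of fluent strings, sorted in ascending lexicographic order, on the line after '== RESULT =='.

Compute (G \ add) ∪ pre:
  G ∩ del = {}  (empty — regression defined)
  G \ add = {at(bay), have(k1)} \ {at(bay)} = {have(k1)}
  ∪ pre   = {have(k1)} ∪ {at(kitchen), open(d_bay_kitchen)}
          = {at(kitchen), have(k1), open(d_bay_kitchen)}

== RESULT ==
["at(kitchen)", "have(k1)", "open(d_bay_kitchen)"]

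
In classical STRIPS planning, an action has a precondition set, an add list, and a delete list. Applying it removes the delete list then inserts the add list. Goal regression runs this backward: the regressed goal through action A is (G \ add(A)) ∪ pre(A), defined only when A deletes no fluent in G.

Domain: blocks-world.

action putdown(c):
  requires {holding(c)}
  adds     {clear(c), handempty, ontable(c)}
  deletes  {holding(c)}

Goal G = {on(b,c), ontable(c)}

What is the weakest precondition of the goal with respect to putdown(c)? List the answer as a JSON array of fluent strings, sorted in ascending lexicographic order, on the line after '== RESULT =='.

Regress:
  G ∩ del = {}  (empty — regression defined)
  G \ add = {on(b,c), ontable(c)} \ {clear(c), handempty, ontable(c)} = {on(b,c)}
  ∪ pre   = {on(b,c)} ∪ {holding(c)}
          = {holding(c), on(b,c)}

== RESULT ==
["holding(c)", "on(b,c)"]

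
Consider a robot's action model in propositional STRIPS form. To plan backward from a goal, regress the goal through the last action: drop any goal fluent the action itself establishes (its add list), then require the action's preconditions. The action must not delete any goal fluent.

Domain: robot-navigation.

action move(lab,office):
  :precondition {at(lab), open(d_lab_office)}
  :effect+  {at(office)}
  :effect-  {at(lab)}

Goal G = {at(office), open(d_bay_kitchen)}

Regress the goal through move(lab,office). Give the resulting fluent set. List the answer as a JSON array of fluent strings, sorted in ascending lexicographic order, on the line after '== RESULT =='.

Compute (G \ add) ∪ pre:
  G ∩ del = {}  (empty — regression defined)
  G \ add = {at(office), open(d_bay_kitchen)} \ {at(office)} = {open(d_bay_kitchen)}
  ∪ pre   = {open(d_bay_kitchen)} ∪ {at(lab), open(d_lab_office)}
          = {at(lab), open(d_bay_kitchen), open(d_lab_office)}

== RESULT ==
["at(lab)", "open(d_bay_kitchen)", "open(d_lab_office)"]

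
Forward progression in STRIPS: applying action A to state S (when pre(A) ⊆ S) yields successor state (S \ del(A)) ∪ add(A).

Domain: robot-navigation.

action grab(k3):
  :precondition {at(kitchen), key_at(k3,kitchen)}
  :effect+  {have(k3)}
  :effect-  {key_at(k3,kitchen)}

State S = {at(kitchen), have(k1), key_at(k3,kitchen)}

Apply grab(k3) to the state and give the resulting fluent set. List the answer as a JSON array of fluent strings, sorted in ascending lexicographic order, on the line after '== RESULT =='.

Progress:
  pre ⊆ S: {at(kitchen), key_at(k3,kitchen)} ⊆ S  — applicable
  S \ del = {at(kitchen), have(k1)}
  ∪ add   = {at(kitchen), have(k1), have(k3)}

== RESULT ==
["at(kitchen)", "have(k1)", "have(k3)"]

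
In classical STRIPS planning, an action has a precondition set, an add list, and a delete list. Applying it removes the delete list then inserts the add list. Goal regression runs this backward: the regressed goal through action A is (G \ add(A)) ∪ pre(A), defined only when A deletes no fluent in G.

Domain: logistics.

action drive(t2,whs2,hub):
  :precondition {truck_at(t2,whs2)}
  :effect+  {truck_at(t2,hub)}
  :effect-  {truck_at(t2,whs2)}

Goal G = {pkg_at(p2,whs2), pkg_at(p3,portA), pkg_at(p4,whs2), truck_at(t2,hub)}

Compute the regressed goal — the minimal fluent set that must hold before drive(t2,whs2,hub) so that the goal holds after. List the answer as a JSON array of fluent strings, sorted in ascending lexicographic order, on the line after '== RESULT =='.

Compute (G \ add) ∪ pre:
  G ∩ del = {}  (empty — regression defined)
  G \ add = {pkg_at(p2,whs2), pkg_at(p3,portA), pkg_at(p4,whs2), truck_at(t2,hub)} \ {truck_at(t2,hub)} = {pkg_at(p2,whs2), pkg_at(p3,portA), pkg_at(p4,whs2)}
  ∪ pre   = {pkg_at(p2,whs2), pkg_at(p3,portA), pkg_at(p4,whs2)} ∪ {truck_at(t2,whs2)}
          = {pkg_at(p2,whs2), pkg_at(p3,portA), pkg_at(p4,whs2), truck_at(t2,whs2)}

== RESULT ==
["pkg_at(p2,whs2)", "pkg_at(p3,portA)", "pkg_at(p4,whs2)", "truck_at(t2,whs2)"]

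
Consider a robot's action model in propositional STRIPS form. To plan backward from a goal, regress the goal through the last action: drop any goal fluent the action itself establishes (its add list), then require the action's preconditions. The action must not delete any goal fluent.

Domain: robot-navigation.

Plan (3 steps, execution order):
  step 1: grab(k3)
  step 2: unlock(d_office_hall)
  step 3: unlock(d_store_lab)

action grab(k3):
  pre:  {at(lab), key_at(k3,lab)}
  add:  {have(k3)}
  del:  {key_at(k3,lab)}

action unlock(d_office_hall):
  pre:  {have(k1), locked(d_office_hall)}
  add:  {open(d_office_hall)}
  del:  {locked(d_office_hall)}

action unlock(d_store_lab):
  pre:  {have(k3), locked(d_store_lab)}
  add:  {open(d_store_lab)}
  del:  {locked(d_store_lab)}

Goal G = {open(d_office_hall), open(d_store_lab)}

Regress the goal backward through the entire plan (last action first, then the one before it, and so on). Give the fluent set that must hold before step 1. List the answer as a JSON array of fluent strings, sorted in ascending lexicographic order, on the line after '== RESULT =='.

Regress step by step:
  through step 3 (unlock(d_store_lab)): drop {open(d_store_lab)}, keep {open(d_office_hall)}, require {have(k3), locked(d_store_lab)}
    → {have(k3), locked(d_store_lab), open(d_office_hall)}
  through step 2 (unlock(d_office_hall)): drop {open(d_office_hall)}, keep {have(k3), locked(d_store_lab)}, require {have(k1), locked(d_office_hall)}
    → {have(k1), have(k3), locked(d_office_hall), locked(d_store_lab)}
  through step 1 (grab(k3)): drop {have(k3)}, keep {have(k1), locked(d_office_hall), locked(d_store_lab)}, require {at(lab), key_at(k3,lab)}
    → {at(lab), have(k1), key_at(k3,lab), locked(d_office_hall), locked(d_store_lab)}

== RESULT ==
["at(lab)", "have(k1)", "key_at(k3,lab)", "locked(d_office_hall)", "locked(d_store_lab)"]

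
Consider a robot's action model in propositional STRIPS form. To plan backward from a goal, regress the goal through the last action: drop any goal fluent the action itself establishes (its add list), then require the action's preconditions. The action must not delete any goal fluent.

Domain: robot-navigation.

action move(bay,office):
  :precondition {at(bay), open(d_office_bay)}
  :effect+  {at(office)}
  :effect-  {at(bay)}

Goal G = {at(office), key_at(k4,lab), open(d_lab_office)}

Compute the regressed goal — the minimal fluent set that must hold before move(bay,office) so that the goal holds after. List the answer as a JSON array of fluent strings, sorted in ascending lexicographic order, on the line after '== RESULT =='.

Regress:
  G ∩ del = {}  (empty — regression defined)
  G \ add = {at(office), key_at(k4,lab), open(d_lab_office)} \ {at(office)} = {key_at(k4,lab), open(d_lab_office)}
  ∪ pre   = {key_at(k4,lab), open(d_lab_office)} ∪ {at(bay), open(d_office_bay)}
          = {at(bay), key_at(k4,lab), open(d_lab_office), open(d_office_bay)}

== RESULT ==
["at(bay)", "key_at(k4,lab)", "open(d_lab_office)", "open(d_office_bay)"]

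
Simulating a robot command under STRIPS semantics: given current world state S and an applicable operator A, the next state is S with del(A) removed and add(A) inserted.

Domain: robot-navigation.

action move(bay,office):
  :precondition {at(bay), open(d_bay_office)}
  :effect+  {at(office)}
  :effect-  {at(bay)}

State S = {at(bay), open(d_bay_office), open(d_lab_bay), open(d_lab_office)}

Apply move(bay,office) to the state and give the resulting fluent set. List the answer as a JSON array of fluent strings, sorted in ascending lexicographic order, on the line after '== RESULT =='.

Compute (S \ del) ∪ add:
  pre ⊆ S: {at(bay), open(d_bay_office)} ⊆ S  — applicable
  S \ del = {open(d_bay_office), open(d_lab_bay), open(d_lab_office)}
  ∪ add   = {at(office), open(d_bay_office), open(d_lab_bay), open(d_lab_office)}

== RESULT ==
["at(office)", "open(d_bay_office)", "open(d_lab_bay)", "open(d_lab_office)"]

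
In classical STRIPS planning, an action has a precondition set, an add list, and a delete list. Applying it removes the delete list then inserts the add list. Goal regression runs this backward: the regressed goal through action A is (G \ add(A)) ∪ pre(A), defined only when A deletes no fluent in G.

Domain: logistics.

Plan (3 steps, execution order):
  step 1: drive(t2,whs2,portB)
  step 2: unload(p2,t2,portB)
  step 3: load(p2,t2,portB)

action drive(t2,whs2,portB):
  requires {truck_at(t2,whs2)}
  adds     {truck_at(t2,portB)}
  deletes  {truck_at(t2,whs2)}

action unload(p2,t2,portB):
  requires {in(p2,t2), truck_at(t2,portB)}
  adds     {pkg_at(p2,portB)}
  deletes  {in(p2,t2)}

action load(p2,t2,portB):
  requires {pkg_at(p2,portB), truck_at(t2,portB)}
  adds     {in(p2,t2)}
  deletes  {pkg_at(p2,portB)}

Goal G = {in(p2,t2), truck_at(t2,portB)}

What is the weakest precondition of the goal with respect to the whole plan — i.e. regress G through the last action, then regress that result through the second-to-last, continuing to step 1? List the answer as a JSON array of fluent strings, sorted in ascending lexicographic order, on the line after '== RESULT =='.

Regress step by step:
  through step 3 (load(p2,t2,portB)): drop {in(p2,t2)}, keep {truck_at(t2,portB)}, require {pkg_at(p2,portB), truck_at(t2,portB)}
    → {pkg_at(p2,portB), truck_at(t2,portB)}
  through step 2 (unload(p2,t2,portB)): drop {pkg_at(p2,portB)}, keep {truck_at(t2,portB)}, require {in(p2,t2), truck_at(t2,portB)}
    → {in(p2,t2), truck_at(t2,portB)}
  through step 1 (drive(t2,whs2,portB)): drop {truck_at(t2,portB)}, keep {in(p2,t2)}, require {truck_at(t2,whs2)}
    → {in(p2,t2), truck_at(t2,whs2)}

== RESULT ==
["in(p2,t2)", "truck_at(t2,whs2)"]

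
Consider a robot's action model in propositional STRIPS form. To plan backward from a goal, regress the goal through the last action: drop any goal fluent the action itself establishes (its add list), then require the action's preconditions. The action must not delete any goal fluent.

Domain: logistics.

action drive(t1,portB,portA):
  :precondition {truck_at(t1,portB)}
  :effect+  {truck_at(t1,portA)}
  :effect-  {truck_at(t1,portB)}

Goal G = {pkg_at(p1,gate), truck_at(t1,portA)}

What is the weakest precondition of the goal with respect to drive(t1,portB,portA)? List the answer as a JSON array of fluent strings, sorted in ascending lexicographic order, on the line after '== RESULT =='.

Regress:
  G ∩ del = {}  (empty — regression defined)
  G \ add = {pkg_at(p1,gate), truck_at(t1,portA)} \ {truck_at(t1,portA)} = {pkg_at(p1,gate)}
  ∪ pre   = {pkg_at(p1,gate)} ∪ {truck_at(t1,portB)}
          = {pkg_at(p1,gate), truck_at(t1,portB)}

== RESULT ==
["pkg_at(p1,gate)", "truck_at(t1,portB)"]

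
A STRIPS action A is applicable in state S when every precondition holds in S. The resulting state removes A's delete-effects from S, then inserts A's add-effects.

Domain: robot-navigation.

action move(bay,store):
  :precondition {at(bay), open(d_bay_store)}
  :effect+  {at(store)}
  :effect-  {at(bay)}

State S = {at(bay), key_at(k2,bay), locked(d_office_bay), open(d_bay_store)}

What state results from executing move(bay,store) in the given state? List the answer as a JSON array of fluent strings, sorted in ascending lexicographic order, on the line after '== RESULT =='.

Progress:
  pre ⊆ S: {at(bay), open(d_bay_store)} ⊆ S  — applicable
  S \ del = {key_at(k2,bay), locked(d_office_bay), open(d_bay_store)}
  ∪ add   = {at(store), key_at(k2,bay), locked(d_office_bay), open(d_bay_store)}

== RESULT ==
["at(store)", "key_at(k2,bay)", "locked(d_office_bay)", "open(d_bay_store)"]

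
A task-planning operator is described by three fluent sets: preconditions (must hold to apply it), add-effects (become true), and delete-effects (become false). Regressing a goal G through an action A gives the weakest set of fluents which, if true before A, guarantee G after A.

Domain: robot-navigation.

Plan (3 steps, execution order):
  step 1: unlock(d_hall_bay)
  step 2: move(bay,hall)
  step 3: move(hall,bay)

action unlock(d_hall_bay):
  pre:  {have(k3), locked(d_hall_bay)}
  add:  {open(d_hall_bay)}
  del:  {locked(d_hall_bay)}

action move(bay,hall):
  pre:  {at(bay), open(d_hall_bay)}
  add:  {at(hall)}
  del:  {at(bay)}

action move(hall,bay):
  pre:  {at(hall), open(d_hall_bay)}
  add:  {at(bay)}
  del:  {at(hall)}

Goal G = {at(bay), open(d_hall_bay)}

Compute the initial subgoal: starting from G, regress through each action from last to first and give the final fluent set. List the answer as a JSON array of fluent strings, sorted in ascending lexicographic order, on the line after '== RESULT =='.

Regress step by step:
  through step 3 (move(hall,bay)): drop {at(bay)}, keep {open(d_hall_bay)}, require {at(hall), open(d_hall_bay)}
    → {at(hall), open(d_hall_bay)}
  through step 2 (move(bay,hall)): drop {at(hall)}, keep {open(d_hall_bay)}, require {at(bay), open(d_hall_bay)}
    → {at(bay), open(d_hall_bay)}
  through step 1 (unlock(d_hall_bay)): drop {open(d_hall_bay)}, keep {at(bay)}, require {have(k3), locked(d_hall_bay)}
    → {at(bay), have(k3), locked(d_hall_bay)}

== RESULT ==
["at(bay)", "have(k3)", "locked(d_hall_bay)"]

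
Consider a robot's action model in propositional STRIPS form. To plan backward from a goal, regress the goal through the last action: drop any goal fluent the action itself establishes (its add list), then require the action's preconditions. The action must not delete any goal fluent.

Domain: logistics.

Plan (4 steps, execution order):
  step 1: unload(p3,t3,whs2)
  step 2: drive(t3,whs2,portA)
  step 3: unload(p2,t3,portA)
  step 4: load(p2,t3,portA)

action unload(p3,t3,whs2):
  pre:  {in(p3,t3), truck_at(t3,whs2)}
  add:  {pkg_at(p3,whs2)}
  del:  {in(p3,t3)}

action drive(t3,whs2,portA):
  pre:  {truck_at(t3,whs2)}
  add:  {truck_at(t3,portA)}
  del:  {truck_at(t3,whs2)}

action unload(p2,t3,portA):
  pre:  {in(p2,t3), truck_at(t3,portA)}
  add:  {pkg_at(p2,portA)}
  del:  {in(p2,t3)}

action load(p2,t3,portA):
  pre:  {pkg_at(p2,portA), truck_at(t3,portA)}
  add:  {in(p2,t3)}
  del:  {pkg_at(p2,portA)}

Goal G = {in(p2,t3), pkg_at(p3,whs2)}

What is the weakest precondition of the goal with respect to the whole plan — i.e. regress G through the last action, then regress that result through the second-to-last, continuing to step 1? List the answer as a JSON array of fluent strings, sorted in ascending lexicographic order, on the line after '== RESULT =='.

Work backward from the goal:
  through step 4 (load(p2,t3,portA)): drop {in(p2,t3)}, keep {pkg_at(p3,whs2)}, require {pkg_at(p2,portA), truck_at(t3,portA)}
    → {pkg_at(p2,portA), pkg_at(p3,whs2), truck_at(t3,portA)}
  through step 3 (unload(p2,t3,portA)): drop {pkg_at(p2,portA)}, keep {pkg_at(p3,whs2), truck_at(t3,portA)}, require {in(p2,t3), truck_at(t3,portA)}
    → {in(p2,t3), pkg_at(p3,whs2), truck_at(t3,portA)}
  through step 2 (drive(t3,whs2,portA)): drop {truck_at(t3,portA)}, keep {in(p2,t3), pkg_at(p3,whs2)}, require {truck_at(t3,whs2)}
    → {in(p2,t3), pkg_at(p3,whs2), truck_at(t3,whs2)}
  through step 1 (unload(p3,t3,whs2)): drop {pkg_at(p3,whs2)}, keep {in(p2,t3), truck_at(t3,whs2)}, require {in(p3,t3), truck_at(t3,whs2)}
    → {in(p2,t3), in(p3,t3), truck_at(t3,whs2)}

== RESULT ==
["in(p2,t3)", "in(p3,t3)", "truck_at(t3,whs2)"]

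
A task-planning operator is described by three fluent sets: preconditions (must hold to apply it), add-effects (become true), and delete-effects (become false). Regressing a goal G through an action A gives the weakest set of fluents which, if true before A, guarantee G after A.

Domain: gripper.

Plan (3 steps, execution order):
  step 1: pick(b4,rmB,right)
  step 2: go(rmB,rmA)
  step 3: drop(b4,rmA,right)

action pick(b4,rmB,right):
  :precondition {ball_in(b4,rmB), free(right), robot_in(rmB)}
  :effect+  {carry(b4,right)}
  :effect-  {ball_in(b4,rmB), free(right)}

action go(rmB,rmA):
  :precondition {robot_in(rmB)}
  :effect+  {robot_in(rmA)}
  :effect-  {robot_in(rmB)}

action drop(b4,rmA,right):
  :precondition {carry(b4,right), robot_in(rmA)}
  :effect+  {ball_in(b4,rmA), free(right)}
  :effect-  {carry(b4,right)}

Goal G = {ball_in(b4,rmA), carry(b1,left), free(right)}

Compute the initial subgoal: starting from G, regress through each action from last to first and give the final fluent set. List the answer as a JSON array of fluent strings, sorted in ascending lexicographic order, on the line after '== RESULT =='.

Regress step by step:
  through step 3 (drop(b4,rmA,right)): drop {ball_in(b4,rmA), free(right)}, keep {carry(b1,left)}, require {carry(b4,right), robot_in(rmA)}
    → {carry(b1,left), carry(b4,right), robot_in(rmA)}
  through step 2 (go(rmB,rmA)): drop {robot_in(rmA)}, keep {carry(b1,left), carry(b4,right)}, require {robot_in(rmB)}
    → {carry(b1,left), carry(b4,right), robot_in(rmB)}
  through step 1 (pick(b4,rmB,right)): drop {carry(b4,right)}, keep {carry(b1,left), robot_in(rmB)}, require {ball_in(b4,rmB), free(right), robot_in(rmB)}
    → {ball_in(b4,rmB), carry(b1,left), free(right), robot_in(rmB)}

== RESULT ==
["ball_in(b4,rmB)", "carry(b1,left)", "free(right)", "robot_in(rmB)"]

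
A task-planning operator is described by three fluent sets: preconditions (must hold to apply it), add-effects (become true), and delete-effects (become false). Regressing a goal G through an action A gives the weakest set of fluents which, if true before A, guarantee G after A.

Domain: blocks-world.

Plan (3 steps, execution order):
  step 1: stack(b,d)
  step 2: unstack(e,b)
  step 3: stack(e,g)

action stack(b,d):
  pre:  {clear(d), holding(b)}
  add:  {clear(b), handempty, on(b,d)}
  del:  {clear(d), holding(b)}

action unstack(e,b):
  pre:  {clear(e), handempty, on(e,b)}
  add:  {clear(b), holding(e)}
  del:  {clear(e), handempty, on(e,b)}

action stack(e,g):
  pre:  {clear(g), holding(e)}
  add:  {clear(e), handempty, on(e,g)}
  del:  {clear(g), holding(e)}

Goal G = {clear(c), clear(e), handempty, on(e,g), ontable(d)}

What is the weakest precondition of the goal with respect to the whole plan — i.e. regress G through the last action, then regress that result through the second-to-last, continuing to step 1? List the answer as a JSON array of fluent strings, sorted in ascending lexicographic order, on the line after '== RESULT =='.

Regress step by step:
  through step 3 (stack(e,g)): drop {clear(e), handempty, on(e,g)}, keep {clear(c), ontable(d)}, require {clear(g), holding(e)}
    → {clear(c), clear(g), holding(e), ontable(d)}
  through step 2 (unstack(e,b)): drop {holding(e)}, keep {clear(c), clear(g), ontable(d)}, require {clear(e), handempty, on(e,b)}
    → {clear(c), clear(e), clear(g), handempty, on(e,b), ontable(d)}
  through step 1 (stack(b,d)): drop {handempty}, keep {clear(c), clear(e), clear(g), on(e,b), ontable(d)}, require {clear(d), holding(b)}
    → {clear(c), clear(d), clear(e), clear(g), holding(b), on(e,b), ontable(d)}

== RESULT ==
["clear(c)", "clear(d)", "clear(e)", "clear(g)", "holding(b)", "on(e,b)", "ontable(d)"]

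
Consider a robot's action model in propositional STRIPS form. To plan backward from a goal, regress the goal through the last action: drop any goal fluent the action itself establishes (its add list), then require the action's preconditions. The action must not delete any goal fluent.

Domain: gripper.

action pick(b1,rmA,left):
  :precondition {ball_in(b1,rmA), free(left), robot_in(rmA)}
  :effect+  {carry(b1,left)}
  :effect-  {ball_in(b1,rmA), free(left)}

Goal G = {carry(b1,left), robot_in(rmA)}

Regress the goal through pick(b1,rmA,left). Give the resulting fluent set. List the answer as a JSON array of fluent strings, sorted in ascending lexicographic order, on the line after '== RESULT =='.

Compute (G \ add) ∪ pre:
  G ∩ del = {}  (empty — regression defined)
  G \ add = {carry(b1,left), robot_in(rmA)} \ {carry(b1,left)} = {robot_in(rmA)}
  ∪ pre   = {robot_in(rmA)} ∪ {ball_in(b1,rmA), free(left), robot_in(rmA)}
          = {ball_in(b1,rmA), free(left), robot_in(rmA)}

== RESULT ==
["ball_in(b1,rmA)", "free(left)", "robot_in(rmA)"]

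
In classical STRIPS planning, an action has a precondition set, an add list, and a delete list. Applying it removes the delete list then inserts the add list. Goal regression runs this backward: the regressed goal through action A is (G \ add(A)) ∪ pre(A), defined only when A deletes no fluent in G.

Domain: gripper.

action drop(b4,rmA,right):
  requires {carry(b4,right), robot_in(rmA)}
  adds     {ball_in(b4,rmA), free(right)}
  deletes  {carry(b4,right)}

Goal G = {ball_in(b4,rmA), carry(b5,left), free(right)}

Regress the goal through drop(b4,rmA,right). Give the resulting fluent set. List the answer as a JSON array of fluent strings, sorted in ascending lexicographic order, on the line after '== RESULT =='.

Compute (G \ add) ∪ pre:
  G ∩ del = {}  (empty — regression defined)
  G \ add = {ball_in(b4,rmA), carry(b5,left), free(right)} \ {ball_in(b4,rmA), free(right)} = {carry(b5,left)}
  ∪ pre   = {carry(b5,left)} ∪ {carry(b4,right), robot_in(rmA)}
          = {carry(b4,right), carry(b5,left), robot_in(rmA)}

== RESULT ==
["carry(b4,right)", "carry(b5,left)", "robot_in(rmA)"]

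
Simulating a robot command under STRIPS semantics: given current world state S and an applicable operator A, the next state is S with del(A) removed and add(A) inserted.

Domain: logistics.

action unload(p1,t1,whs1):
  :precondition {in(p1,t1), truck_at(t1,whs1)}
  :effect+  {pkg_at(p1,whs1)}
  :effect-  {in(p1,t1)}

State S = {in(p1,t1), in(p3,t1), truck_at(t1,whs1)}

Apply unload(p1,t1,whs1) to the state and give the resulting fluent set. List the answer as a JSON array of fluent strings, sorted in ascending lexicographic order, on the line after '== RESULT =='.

Compute (S \ del) ∪ add:
  pre ⊆ S: {in(p1,t1), truck_at(t1,whs1)} ⊆ S  — applicable
  S \ del = {in(p3,t1), truck_at(t1,whs1)}
  ∪ add   = {in(p3,t1), pkg_at(p1,whs1), truck_at(t1,whs1)}

== RESULT ==
["in(p3,t1)", "pkg_at(p1,whs1)", "truck_at(t1,whs1)"]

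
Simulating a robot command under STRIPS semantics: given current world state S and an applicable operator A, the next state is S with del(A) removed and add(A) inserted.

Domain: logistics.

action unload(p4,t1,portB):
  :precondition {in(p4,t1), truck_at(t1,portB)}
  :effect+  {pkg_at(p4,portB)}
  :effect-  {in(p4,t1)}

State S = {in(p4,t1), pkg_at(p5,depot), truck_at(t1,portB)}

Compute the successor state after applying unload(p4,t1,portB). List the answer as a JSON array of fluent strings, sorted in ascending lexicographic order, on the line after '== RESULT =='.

Progress:
  pre ⊆ S: {in(p4,t1), truck_at(t1,portB)} ⊆ S  — applicable
  S \ del = {pkg_at(p5,depot), truck_at(t1,portB)}
  ∪ add   = {pkg_at(p4,portB), pkg_at(p5,depot), truck_at(t1,portB)}

== RESULT ==
["pkg_at(p4,portB)", "pkg_at(p5,depot)", "truck_at(t1,portB)"]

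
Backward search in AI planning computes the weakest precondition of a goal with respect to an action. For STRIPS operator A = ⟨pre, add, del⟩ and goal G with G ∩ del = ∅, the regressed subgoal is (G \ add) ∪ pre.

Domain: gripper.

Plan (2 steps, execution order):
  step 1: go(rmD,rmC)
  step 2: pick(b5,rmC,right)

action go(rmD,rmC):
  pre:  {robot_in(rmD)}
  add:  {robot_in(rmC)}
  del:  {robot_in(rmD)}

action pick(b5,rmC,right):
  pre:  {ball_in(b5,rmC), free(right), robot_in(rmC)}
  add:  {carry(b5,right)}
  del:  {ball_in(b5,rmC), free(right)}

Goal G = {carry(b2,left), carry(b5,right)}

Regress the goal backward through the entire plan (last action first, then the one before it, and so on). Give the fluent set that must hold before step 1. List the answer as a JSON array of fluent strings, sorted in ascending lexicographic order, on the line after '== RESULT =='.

Work backward from the goal:
  through step 2 (pick(b5,rmC,right)): drop {carry(b5,right)}, keep {carry(b2,left)}, require {ball_in(b5,rmC), free(right), robot_in(rmC)}
    → {ball_in(b5,rmC), carry(b2,left), free(right), robot_in(rmC)}
  through step 1 (go(rmD,rmC)): drop {robot_in(rmC)}, keep {ball_in(b5,rmC), carry(b2,left), free(right)}, require {robot_in(rmD)}
    → {ball_in(b5,rmC), carry(b2,left), free(right), robot_in(rmD)}

== RESULT ==
["ball_in(b5,rmC)", "carry(b2,left)", "free(right)", "robot_in(rmD)"]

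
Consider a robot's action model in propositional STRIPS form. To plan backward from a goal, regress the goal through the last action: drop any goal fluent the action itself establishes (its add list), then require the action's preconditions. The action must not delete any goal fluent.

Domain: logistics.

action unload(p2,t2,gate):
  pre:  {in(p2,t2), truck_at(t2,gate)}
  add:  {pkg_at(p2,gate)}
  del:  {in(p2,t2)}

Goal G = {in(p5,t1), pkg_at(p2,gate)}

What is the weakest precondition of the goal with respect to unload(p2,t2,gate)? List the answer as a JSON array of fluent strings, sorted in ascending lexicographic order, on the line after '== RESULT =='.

Regress:
  G ∩ del = {}  (empty — regression defined)
  G \ add = {in(p5,t1), pkg_at(p2,gate)} \ {pkg_at(p2,gate)} = {in(p5,t1)}
  ∪ pre   = {in(p5,t1)} ∪ {in(p2,t2), truck_at(t2,gate)}
          = {in(p2,t2), in(p5,t1), truck_at(t2,gate)}

== RESULT ==
["in(p2,t2)", "in(p5,t1)", "truck_at(t2,gate)"]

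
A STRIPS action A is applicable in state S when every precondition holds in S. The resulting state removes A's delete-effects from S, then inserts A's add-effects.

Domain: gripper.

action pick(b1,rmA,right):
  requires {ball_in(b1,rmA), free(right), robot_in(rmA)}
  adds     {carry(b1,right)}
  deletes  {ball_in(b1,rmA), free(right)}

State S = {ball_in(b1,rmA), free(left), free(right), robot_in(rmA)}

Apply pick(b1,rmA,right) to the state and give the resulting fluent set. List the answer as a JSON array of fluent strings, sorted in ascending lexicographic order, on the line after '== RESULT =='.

Progress:
  pre ⊆ S: {ball_in(b1,rmA), free(right), robot_in(rmA)} ⊆ S  — applicable
  S \ del = {free(left), robot_in(rmA)}
  ∪ add   = {carry(b1,right), free(left), robot_in(rmA)}

== RESULT ==
["carry(b1,right)", "free(left)", "robot_in(rmA)"]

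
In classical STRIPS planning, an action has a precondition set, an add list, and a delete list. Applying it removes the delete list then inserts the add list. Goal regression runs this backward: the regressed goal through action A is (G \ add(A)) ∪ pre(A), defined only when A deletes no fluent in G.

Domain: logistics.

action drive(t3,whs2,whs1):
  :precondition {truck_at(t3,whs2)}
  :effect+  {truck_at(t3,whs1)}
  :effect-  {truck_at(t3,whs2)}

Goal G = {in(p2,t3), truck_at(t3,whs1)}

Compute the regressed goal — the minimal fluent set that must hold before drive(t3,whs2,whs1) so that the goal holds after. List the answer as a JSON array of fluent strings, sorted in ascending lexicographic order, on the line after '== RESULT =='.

Compute (G \ add) ∪ pre:
  G ∩ del = {}  (empty — regression defined)
  G \ add = {in(p2,t3), truck_at(t3,whs1)} \ {truck_at(t3,whs1)} = {in(p2,t3)}
  ∪ pre   = {in(p2,t3)} ∪ {truck_at(t3,whs2)}
          = {in(p2,t3), truck_at(t3,whs2)}

== RESULT ==
["in(p2,t3)", "truck_at(t3,whs2)"]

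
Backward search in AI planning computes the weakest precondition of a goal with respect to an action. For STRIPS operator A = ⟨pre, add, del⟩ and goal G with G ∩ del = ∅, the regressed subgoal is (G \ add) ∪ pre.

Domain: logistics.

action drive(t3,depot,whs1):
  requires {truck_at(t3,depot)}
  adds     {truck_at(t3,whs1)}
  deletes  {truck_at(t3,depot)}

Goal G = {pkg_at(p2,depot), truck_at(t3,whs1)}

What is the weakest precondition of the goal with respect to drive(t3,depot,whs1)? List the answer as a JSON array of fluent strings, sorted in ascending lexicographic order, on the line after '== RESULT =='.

Compute (G \ add) ∪ pre:
  G ∩ del = {}  (empty — regression defined)
  G \ add = {pkg_at(p2,depot), truck_at(t3,whs1)} \ {truck_at(t3,whs1)} = {pkg_at(p2,depot)}
  ∪ pre   = {pkg_at(p2,depot)} ∪ {truck_at(t3,depot)}
          = {pkg_at(p2,depot), truck_at(t3,depot)}

== RESULT ==
["pkg_at(p2,depot)", "truck_at(t3,depot)"]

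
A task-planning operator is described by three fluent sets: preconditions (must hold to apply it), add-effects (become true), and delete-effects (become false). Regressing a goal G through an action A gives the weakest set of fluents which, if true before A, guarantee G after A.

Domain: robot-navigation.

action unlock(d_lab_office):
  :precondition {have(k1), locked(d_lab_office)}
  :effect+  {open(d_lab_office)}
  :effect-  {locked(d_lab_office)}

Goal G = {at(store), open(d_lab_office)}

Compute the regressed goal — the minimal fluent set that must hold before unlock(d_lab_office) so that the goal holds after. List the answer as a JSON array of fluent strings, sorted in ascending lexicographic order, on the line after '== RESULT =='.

Compute (G \ add) ∪ pre:
  G ∩ del = {}  (empty — regression defined)
  G \ add = {at(store), open(d_lab_office)} \ {open(d_lab_office)} = {at(store)}
  ∪ pre   = {at(store)} ∪ {have(k1), locked(d_lab_office)}
          = {at(store), have(k1), locked(d_lab_office)}

== RESULT ==
["at(store)", "have(k1)", "locked(d_lab_office)"]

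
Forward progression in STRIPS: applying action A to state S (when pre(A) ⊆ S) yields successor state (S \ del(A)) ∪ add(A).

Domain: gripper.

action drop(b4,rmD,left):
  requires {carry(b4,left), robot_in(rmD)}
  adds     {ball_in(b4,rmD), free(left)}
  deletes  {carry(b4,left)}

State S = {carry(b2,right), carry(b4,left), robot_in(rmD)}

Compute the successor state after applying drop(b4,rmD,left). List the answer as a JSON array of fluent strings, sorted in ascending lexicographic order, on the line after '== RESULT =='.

Compute (S \ del) ∪ add:
  pre ⊆ S: {carry(b4,left), robot_in(rmD)} ⊆ S  — applicable
  S \ del = {carry(b2,right), robot_in(rmD)}
  ∪ add   = {ball_in(b4,rmD), carry(b2,right), free(left), robot_in(rmD)}

== RESULT ==
["ball_in(b4,rmD)", "carry(b2,right)", "free(left)", "robot_in(rmD)"]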